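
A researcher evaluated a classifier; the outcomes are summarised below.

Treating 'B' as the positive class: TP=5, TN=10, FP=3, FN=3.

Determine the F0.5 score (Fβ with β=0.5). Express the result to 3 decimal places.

0.625

Fβ = (1+β²)·TP / ((1+β²)·TP + β²·FN + FP), with β²=1/4
= 1.25·5 / (1.25·5 + 0.25·3 + 3) = 0.625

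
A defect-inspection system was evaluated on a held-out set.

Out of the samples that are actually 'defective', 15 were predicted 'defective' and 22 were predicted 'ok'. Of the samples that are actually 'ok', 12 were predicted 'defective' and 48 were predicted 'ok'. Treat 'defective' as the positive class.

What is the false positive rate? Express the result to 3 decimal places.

0.200

FPR = FP/(FP+TN) = 12/(12+48) = 0.200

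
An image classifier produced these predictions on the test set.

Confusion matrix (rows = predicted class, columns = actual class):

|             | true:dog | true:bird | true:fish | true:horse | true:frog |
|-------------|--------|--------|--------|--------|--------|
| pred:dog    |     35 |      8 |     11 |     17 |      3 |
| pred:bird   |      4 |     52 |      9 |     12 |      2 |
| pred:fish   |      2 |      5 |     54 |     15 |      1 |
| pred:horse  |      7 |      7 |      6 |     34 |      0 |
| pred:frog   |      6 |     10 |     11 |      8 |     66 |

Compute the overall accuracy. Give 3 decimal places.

Accuracy = trace / total = (35+52+54+34+66=241) / 385 = 241/385 = 0.626

0.626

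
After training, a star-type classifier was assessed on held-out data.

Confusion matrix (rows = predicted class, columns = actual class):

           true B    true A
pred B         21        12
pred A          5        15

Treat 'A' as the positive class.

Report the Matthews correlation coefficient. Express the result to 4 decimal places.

0.3746

MCC = (TP·TN − FP·FN) / √((TP+FP)(TP+FN)(TN+FP)(TN+FN))
Numerator = 15·21 − 5·12 = 255
Denominator = √(20·27·26·33) = √463320 = 680.6761
MCC = 255 / 680.6761 = 0.3746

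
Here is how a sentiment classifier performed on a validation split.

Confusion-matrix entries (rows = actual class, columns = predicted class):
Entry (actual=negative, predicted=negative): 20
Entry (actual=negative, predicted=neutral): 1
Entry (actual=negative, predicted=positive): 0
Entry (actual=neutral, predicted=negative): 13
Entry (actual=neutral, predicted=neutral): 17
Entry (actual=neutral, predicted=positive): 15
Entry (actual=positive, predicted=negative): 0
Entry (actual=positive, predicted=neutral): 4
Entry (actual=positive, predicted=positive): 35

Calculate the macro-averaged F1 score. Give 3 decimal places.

Per-class F1 score (2·TP/(2·TP+FP+FN)):
  negative: TP=20, FP=13+0=13, FN=1+0=1 → 40/54 = 0.7407
  neutral: TP=17, FP=1+4=5, FN=13+15=28 → 34/67 = 0.5075
  positive: TP=35, FP=0+15=15, FN=0+4=4 → 70/89 = 0.7865
Macro-F1 score = mean = (0.7407 + 0.5075 + 0.7865) / 3 = 0.678

0.678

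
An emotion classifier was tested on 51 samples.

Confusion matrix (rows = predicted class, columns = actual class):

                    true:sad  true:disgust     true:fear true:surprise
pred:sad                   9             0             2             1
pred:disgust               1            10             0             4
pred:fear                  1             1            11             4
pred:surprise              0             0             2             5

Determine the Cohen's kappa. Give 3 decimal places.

0.582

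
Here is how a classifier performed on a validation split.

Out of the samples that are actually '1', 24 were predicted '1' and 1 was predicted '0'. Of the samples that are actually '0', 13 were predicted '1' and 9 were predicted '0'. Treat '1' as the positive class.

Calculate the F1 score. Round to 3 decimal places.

Precision = TP/(TP+FP) = 24/37 = 0.6486
Recall = TP/(TP+FN) = 24/25 = 0.9600
F1 = 2·TP/(2·TP+FP+FN) = 48/62 = 0.774

0.774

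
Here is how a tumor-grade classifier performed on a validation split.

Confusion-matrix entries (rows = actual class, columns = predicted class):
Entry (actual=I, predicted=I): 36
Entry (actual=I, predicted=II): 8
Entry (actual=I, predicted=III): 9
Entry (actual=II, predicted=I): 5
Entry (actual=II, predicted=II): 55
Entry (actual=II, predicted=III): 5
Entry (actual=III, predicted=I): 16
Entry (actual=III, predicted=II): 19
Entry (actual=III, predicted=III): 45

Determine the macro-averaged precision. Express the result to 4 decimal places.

Per-class precision (TP/(TP+FP)):
  I: TP=36, FP=5+16=21 → 36/57 = 0.63158
  II: TP=55, FP=8+19=27 → 55/82 = 0.67073
  III: TP=45, FP=9+5=14 → 45/59 = 0.76271
Macro-precision = mean = (0.63158 + 0.67073 + 0.76271) / 3 = 0.6883

0.6883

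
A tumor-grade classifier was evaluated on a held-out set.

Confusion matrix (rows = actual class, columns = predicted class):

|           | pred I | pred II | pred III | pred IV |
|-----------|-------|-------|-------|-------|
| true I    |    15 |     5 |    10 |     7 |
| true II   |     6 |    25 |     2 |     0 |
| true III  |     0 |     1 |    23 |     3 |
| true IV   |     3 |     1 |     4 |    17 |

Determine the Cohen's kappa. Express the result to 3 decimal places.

Observed agreement pₒ = trace/N = 80/122 = 0.6557
Expected agreement pₑ = Σ (rowᵢ·colᵢ)/N² = (37·24 + 33·32 + 27·39 + 25·27)/122² = 0.2467
κ = (pₒ − pₑ)/(1 − pₑ) = (0.6557 − 0.2467)/(1 − 0.2467) = 0.543

0.543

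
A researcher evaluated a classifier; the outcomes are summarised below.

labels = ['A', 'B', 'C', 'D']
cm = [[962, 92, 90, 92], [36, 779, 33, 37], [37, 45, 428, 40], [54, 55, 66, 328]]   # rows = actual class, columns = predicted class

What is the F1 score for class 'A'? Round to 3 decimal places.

0.828

Treat 'A' as positive and all other classes as negative.
F1 score = 2·TP/(2·TP+FP+FN).
A: TP=962, FP=36+37+54=127, FN=92+90+92=274 → 1924/2325 = 0.8275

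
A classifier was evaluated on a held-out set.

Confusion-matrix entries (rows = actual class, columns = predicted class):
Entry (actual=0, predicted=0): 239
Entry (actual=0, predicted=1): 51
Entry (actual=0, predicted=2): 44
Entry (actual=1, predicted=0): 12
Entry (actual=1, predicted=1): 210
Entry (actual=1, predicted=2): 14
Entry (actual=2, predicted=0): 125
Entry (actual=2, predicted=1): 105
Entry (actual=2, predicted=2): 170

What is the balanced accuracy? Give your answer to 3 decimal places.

Balanced accuracy = mean of per-class recall.
  0: recall = 239/334 = 0.7156
  1: recall = 210/236 = 0.8898
  2: recall = 170/400 = 0.4250
Mean = (0.7156 + 0.8898 + 0.4250) / 3 = 0.677

0.677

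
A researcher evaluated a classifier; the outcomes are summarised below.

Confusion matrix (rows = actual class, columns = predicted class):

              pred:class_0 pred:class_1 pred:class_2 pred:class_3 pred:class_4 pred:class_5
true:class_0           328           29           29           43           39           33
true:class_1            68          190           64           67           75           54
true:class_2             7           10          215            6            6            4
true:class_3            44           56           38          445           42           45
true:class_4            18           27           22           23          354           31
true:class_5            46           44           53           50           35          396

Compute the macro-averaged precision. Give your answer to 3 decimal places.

0.622

Per-class precision (TP/(TP+FP)):
  class_0: TP=328, FP=68+7+44+18+46=183 → 328/511 = 0.6419
  class_1: TP=190, FP=29+10+56+27+44=166 → 190/356 = 0.5337
  class_2: TP=215, FP=29+64+38+22+53=206 → 215/421 = 0.5107
  class_3: TP=445, FP=43+67+6+23+50=189 → 445/634 = 0.7019
  class_4: TP=354, FP=39+75+6+42+35=197 → 354/551 = 0.6425
  class_5: TP=396, FP=33+54+4+45+31=167 → 396/563 = 0.7034
Macro-precision = mean = (0.6419 + 0.5337 + 0.5107 + 0.7019 + 0.6425 + 0.7034) / 6 = 0.622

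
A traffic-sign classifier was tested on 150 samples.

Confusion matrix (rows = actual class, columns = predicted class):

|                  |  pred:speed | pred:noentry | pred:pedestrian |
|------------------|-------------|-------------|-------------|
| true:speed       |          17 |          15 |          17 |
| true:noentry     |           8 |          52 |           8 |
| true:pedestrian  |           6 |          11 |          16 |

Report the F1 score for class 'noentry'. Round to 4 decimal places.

0.7123

F1 score = 2·TP/(2·TP+FP+FN).
noentry: TP=52, FP=15+11=26, FN=8+8=16 → 104/146 = 0.71233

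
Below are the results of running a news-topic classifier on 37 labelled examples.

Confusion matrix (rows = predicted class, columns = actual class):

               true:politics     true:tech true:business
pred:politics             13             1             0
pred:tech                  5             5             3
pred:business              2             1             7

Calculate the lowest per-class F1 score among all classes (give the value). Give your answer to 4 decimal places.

Per-class F1 score (2·TP/(2·TP+FP+FN)):
  politics: TP=13, FP=1+0=1, FN=5+2=7 → 26/34 = 0.76471
  tech: TP=5, FP=5+3=8, FN=1+1=2 → 10/20 = 0.50000
  business: TP=7, FP=2+1=3, FN=0+3=3 → 14/20 = 0.70000
Lowest is class 'tech' with F1 score = 0.5000.

0.5000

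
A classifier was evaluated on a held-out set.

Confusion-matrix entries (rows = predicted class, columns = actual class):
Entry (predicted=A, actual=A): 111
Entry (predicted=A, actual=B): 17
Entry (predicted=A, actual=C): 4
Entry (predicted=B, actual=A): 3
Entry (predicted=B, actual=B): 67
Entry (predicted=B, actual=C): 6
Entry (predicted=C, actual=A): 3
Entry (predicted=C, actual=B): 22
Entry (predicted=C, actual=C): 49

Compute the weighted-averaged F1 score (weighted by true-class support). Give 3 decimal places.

0.801

Per-class F1 score (2·TP/(2·TP+FP+FN)):
  A: TP=111, FP=17+4=21, FN=3+3=6 → 222/249 = 0.8916
  B: TP=67, FP=3+6=9, FN=17+22=39 → 134/182 = 0.7363
  C: TP=49, FP=3+22=25, FN=4+6=10 → 98/133 = 0.7368
Weighted-F1 score = Σ (supportᵢ/N)·F1 scoreᵢ with N=282: (117/282)·0.8916 + (106/282)·0.7363 + (59/282)·0.7368 = 0.801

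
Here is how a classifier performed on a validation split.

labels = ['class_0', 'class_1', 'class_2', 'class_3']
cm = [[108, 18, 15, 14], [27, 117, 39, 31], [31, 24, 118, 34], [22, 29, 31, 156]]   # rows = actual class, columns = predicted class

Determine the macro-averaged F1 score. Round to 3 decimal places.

0.612

Per-class F1 score (2·TP/(2·TP+FP+FN)):
  class_0: TP=108, FP=27+31+22=80, FN=18+15+14=47 → 216/343 = 0.6297
  class_1: TP=117, FP=18+24+29=71, FN=27+39+31=97 → 234/402 = 0.5821
  class_2: TP=118, FP=15+39+31=85, FN=31+24+34=89 → 236/410 = 0.5756
  class_3: TP=156, FP=14+31+34=79, FN=22+29+31=82 → 312/473 = 0.6596
Macro-F1 score = mean = (0.6297 + 0.5821 + 0.5756 + 0.6596) / 4 = 0.612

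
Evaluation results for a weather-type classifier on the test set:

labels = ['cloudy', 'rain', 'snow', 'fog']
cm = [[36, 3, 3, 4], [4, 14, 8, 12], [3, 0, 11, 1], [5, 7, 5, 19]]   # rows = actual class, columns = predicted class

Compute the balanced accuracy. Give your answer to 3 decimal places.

0.603

Balanced accuracy = mean of per-class recall.
  cloudy: recall = 36/46 = 0.7826
  rain: recall = 14/38 = 0.3684
  snow: recall = 11/15 = 0.7333
  fog: recall = 19/36 = 0.5278
Mean = (0.7826 + 0.3684 + 0.7333 + 0.5278) / 4 = 0.603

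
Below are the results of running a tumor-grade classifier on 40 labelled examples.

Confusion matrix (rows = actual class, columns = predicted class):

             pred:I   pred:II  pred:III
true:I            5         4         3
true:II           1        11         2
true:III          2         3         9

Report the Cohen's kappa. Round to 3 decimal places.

0.432

Observed agreement pₒ = trace/N = 25/40 = 0.6250
Expected agreement pₑ = Σ (rowᵢ·colᵢ)/N² = (12·8 + 14·18 + 14·14)/40² = 0.3400
κ = (pₒ − pₑ)/(1 − pₑ) = (0.6250 − 0.3400)/(1 − 0.3400) = 0.432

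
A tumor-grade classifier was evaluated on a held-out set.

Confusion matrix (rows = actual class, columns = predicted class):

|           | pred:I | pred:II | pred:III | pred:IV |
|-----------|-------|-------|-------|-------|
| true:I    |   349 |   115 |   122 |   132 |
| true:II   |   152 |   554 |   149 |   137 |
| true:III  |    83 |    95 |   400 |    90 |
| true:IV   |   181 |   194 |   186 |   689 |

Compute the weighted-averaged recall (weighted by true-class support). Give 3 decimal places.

0.549

Per-class recall (TP/(TP+FN)):
  I: TP=349, FN=115+122+132=369 → 349/718 = 0.4861
  II: TP=554, FN=152+149+137=438 → 554/992 = 0.5585
  III: TP=400, FN=83+95+90=268 → 400/668 = 0.5988
  IV: TP=689, FN=181+194+186=561 → 689/1250 = 0.5512
Weighted-recall = Σ (supportᵢ/N)·recallᵢ with N=3628: (718/3628)·0.4861 + (992/3628)·0.5585 + (668/3628)·0.5988 + (1250/3628)·0.5512 = 0.549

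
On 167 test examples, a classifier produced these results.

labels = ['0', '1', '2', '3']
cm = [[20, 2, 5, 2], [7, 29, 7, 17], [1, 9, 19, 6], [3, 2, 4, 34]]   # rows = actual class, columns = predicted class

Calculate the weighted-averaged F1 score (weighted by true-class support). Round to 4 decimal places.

Per-class F1 score (2·TP/(2·TP+FP+FN)):
  0: TP=20, FP=7+1+3=11, FN=2+5+2=9 → 40/60 = 0.66667
  1: TP=29, FP=2+9+2=13, FN=7+7+17=31 → 58/102 = 0.56863
  2: TP=19, FP=5+7+4=16, FN=1+9+6=16 → 38/70 = 0.54286
  3: TP=34, FP=2+17+6=25, FN=3+2+4=9 → 68/102 = 0.66667
Weighted-F1 score = Σ (supportᵢ/N)·F1 scoreᵢ with N=167: (29/167)·0.66667 + (60/167)·0.56863 + (35/167)·0.54286 + (43/167)·0.66667 = 0.6055

0.6055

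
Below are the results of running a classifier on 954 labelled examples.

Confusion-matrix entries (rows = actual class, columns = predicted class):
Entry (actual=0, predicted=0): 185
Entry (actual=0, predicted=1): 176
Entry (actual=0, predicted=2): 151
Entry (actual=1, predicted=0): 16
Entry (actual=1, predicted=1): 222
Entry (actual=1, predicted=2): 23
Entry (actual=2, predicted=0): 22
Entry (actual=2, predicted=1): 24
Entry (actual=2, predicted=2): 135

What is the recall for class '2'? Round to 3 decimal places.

0.746

recall = TP/(TP+FN).
2: TP=135, FN=22+24=46 → 135/181 = 0.7459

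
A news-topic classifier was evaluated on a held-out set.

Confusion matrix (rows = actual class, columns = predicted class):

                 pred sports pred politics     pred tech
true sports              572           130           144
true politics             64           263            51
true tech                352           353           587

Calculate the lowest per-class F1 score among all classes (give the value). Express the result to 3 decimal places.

Per-class F1 score (2·TP/(2·TP+FP+FN)):
  sports: TP=572, FP=64+352=416, FN=130+144=274 → 1144/1834 = 0.6238
  politics: TP=263, FP=130+353=483, FN=64+51=115 → 526/1124 = 0.4680
  tech: TP=587, FP=144+51=195, FN=352+353=705 → 1174/2074 = 0.5661
Lowest is class 'politics' with F1 score = 0.468.

0.468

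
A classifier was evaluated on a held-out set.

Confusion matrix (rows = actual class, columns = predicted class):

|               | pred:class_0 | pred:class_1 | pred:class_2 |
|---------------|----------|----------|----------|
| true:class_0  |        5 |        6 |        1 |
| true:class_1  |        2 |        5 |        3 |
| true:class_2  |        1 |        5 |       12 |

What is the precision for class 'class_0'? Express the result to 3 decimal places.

0.625

Take TP from the diagonal, FP from the rest of the 'class_0' prediction marginal, FN from the rest of the 'class_0' actual marginal.
precision = TP/(TP+FP).
class_0: TP=5, FP=2+1=3 → 5/8 = 0.6250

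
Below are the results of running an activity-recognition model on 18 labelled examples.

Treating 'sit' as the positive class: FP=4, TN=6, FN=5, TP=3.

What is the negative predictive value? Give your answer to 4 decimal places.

0.5455

NPV = TN/(TN+FN) = 6/(6+5) = 0.5455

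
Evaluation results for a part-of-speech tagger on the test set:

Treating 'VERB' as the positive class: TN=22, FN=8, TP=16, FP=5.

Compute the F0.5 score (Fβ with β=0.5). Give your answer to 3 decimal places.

Fβ = (1+β²)·TP / ((1+β²)·TP + β²·FN + FP), with β²=1/4
= 1.25·16 / (1.25·16 + 0.25·8 + 5) = 0.741

0.741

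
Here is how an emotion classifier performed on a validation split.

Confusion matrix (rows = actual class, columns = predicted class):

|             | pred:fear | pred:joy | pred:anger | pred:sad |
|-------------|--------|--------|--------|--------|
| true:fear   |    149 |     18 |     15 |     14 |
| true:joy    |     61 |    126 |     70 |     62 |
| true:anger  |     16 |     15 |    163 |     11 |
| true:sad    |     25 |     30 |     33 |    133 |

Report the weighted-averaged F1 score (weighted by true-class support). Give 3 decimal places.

0.595

Per-class F1 score (2·TP/(2·TP+FP+FN)):
  fear: TP=149, FP=61+16+25=102, FN=18+15+14=47 → 298/447 = 0.6667
  joy: TP=126, FP=18+15+30=63, FN=61+70+62=193 → 252/508 = 0.4961
  anger: TP=163, FP=15+70+33=118, FN=16+15+11=42 → 326/486 = 0.6708
  sad: TP=133, FP=14+62+11=87, FN=25+30+33=88 → 266/441 = 0.6032
Weighted-F1 score = Σ (supportᵢ/N)·F1 scoreᵢ with N=941: (196/941)·0.6667 + (319/941)·0.4961 + (205/941)·0.6708 + (221/941)·0.6032 = 0.595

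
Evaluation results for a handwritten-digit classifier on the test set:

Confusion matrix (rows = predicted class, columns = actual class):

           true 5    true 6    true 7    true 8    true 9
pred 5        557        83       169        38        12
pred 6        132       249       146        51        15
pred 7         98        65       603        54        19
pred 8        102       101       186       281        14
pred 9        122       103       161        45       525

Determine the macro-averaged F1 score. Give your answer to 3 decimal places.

Per-class F1 score (2·TP/(2·TP+FP+FN)):
  5: TP=557, FP=83+169+38+12=302, FN=132+98+102+122=454 → 1114/1870 = 0.5957
  6: TP=249, FP=132+146+51+15=344, FN=83+65+101+103=352 → 498/1194 = 0.4171
  7: TP=603, FP=98+65+54+19=236, FN=169+146+186+161=662 → 1206/2104 = 0.5732
  8: TP=281, FP=102+101+186+14=403, FN=38+51+54+45=188 → 562/1153 = 0.4874
  9: TP=525, FP=122+103+161+45=431, FN=12+15+19+14=60 → 1050/1541 = 0.6814
Macro-F1 score = mean = (0.5957 + 0.4171 + 0.5732 + 0.4874 + 0.6814) / 5 = 0.551

0.551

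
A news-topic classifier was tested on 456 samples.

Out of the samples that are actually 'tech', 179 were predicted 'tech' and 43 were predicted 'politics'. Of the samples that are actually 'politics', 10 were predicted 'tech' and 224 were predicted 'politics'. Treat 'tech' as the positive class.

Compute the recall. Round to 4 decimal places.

Recall = TP/(TP+FN) = 179/(179+43) = 179/222 = 0.8063

0.8063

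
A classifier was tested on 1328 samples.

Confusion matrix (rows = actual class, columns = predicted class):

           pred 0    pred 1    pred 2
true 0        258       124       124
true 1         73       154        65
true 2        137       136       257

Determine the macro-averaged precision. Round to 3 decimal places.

Per-class precision (TP/(TP+FP)):
  0: TP=258, FP=73+137=210 → 258/468 = 0.5513
  1: TP=154, FP=124+136=260 → 154/414 = 0.3720
  2: TP=257, FP=124+65=189 → 257/446 = 0.5762
Macro-precision = mean = (0.5513 + 0.3720 + 0.5762) / 3 = 0.500

0.500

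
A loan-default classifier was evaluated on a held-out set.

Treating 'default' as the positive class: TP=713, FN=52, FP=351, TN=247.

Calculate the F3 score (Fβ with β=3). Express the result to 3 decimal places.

0.897

Fβ = (1+β²)·TP / ((1+β²)·TP + β²·FN + FP), with β²=9
= 10·713 / (10·713 + 9·52 + 351) = 0.897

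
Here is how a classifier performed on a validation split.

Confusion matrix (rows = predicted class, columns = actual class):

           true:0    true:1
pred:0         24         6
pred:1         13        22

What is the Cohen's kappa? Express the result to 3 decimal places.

0.422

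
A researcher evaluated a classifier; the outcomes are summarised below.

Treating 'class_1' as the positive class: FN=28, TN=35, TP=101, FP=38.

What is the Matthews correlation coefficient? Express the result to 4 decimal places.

0.2721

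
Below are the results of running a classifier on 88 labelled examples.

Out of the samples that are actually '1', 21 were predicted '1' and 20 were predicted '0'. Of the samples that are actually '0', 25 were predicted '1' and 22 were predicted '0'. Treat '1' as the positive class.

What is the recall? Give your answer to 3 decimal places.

Recall = TP/(TP+FN) = 21/(21+20) = 21/41 = 0.512

0.512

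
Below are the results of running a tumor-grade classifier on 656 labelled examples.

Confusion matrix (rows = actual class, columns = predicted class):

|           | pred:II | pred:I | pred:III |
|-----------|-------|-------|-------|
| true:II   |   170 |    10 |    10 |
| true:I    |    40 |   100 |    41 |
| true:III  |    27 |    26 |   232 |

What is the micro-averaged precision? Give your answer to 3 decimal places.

Micro-averaging pools counts across classes: ΣTP=502, ΣFP=154, ΣFN=154.
Micro-precision = TP/(TP+FP) on pooled counts = 0.765 (equals overall accuracy in single-label multiclass).

0.765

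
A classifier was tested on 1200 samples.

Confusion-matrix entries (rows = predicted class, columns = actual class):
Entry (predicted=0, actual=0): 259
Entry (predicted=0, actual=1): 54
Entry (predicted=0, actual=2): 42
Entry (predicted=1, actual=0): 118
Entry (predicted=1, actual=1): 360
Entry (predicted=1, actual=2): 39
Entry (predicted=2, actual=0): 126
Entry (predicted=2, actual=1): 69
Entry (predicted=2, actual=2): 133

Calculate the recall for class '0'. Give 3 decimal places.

0.515

Treat '0' as positive and all other classes as negative.
recall = TP/(TP+FN).
0: TP=259, FN=118+126=244 → 259/503 = 0.5149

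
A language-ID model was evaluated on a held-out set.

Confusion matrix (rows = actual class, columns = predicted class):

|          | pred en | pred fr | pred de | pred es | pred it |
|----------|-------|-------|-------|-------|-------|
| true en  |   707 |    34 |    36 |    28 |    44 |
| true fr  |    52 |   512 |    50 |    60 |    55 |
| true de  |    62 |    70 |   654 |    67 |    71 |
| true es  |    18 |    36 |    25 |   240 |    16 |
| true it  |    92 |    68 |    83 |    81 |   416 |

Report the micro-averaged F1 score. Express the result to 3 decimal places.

0.707

Micro-averaging pools counts across classes: ΣTP=2529, ΣFP=1048, ΣFN=1048.
Micro-F1 score = 2·TP/(2·TP+FP+FN) on pooled counts = 0.707 (equals overall accuracy in single-label multiclass).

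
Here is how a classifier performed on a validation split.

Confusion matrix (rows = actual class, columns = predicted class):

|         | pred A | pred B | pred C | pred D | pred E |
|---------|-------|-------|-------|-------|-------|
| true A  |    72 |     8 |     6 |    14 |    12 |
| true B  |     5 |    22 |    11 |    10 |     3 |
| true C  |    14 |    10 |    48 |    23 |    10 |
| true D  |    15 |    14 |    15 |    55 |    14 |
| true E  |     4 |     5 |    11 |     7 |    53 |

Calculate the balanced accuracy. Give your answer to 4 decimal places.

Balanced accuracy = mean of per-class recall.
  A: recall = 72/112 = 0.64286
  B: recall = 22/51 = 0.43137
  C: recall = 48/105 = 0.45714
  D: recall = 55/113 = 0.48673
  E: recall = 53/80 = 0.66250
Mean = (0.64286 + 0.43137 + 0.45714 + 0.48673 + 0.66250) / 5 = 0.5361

0.5361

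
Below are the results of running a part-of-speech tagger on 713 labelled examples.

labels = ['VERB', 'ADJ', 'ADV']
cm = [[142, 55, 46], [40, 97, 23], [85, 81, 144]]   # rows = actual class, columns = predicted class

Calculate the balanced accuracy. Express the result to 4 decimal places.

Balanced accuracy = mean of per-class recall.
  VERB: recall = 142/243 = 0.58436
  ADJ: recall = 97/160 = 0.60625
  ADV: recall = 144/310 = 0.46452
Mean = (0.58436 + 0.60625 + 0.46452) / 3 = 0.5517

0.5517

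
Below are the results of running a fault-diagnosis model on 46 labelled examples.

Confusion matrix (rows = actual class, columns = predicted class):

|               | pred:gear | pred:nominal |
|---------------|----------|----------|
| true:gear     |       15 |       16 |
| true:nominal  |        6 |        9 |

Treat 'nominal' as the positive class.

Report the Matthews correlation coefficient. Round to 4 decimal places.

MCC = (TP·TN − FP·FN) / √((TP+FP)(TP+FN)(TN+FP)(TN+FN))
Numerator = 9·15 − 16·6 = 39
Denominator = √(25·15·31·21) = √244125 = 494.0901
MCC = 39 / 494.0901 = 0.0789

0.0789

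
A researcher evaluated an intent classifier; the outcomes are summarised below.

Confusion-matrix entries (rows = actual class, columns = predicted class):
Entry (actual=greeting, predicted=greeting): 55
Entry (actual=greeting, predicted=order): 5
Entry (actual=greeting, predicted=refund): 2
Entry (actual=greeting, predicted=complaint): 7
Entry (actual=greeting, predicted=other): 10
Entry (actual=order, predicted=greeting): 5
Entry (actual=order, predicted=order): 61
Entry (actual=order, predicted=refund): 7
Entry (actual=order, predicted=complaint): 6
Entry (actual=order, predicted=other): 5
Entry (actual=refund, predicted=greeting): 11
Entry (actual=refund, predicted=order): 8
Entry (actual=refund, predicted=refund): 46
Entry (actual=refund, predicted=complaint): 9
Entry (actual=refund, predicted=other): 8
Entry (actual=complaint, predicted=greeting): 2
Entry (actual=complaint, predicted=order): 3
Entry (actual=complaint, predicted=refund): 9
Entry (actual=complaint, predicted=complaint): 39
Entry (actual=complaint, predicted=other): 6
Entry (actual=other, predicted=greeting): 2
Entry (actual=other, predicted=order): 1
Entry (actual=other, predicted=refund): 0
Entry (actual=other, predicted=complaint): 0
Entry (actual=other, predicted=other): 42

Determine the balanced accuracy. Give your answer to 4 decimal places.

0.7155

Balanced accuracy = mean of per-class recall.
  greeting: recall = 55/79 = 0.69620
  order: recall = 61/84 = 0.72619
  refund: recall = 46/82 = 0.56098
  complaint: recall = 39/59 = 0.66102
  other: recall = 42/45 = 0.93333
Mean = (0.69620 + 0.72619 + 0.56098 + 0.66102 + 0.93333) / 5 = 0.7155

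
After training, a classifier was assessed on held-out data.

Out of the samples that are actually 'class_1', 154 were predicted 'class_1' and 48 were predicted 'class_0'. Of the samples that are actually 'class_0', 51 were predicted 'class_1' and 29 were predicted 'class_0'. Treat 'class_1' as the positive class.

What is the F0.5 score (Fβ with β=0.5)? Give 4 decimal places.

Fβ = (1+β²)·TP / ((1+β²)·TP + β²·FN + FP), with β²=1/4
= 1.25·154 / (1.25·154 + 0.25·48 + 51) = 0.7534

0.7534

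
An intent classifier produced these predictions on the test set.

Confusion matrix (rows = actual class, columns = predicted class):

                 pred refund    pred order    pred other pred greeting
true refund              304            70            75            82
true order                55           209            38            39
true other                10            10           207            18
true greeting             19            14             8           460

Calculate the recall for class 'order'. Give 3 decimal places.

0.613

Treat 'order' as positive and all other classes as negative.
recall = TP/(TP+FN).
order: TP=209, FN=55+38+39=132 → 209/341 = 0.6129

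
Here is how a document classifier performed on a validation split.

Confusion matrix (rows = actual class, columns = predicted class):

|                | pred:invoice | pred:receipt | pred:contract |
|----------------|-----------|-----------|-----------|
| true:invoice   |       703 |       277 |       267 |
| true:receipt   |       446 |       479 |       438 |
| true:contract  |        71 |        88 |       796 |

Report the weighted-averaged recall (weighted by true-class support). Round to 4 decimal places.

Per-class recall (TP/(TP+FN)):
  invoice: TP=703, FN=277+267=544 → 703/1247 = 0.56375
  receipt: TP=479, FN=446+438=884 → 479/1363 = 0.35143
  contract: TP=796, FN=71+88=159 → 796/955 = 0.83351
Weighted-recall = Σ (supportᵢ/N)·recallᵢ with N=3565: (1247/3565)·0.56375 + (1363/3565)·0.35143 + (955/3565)·0.83351 = 0.5548

0.5548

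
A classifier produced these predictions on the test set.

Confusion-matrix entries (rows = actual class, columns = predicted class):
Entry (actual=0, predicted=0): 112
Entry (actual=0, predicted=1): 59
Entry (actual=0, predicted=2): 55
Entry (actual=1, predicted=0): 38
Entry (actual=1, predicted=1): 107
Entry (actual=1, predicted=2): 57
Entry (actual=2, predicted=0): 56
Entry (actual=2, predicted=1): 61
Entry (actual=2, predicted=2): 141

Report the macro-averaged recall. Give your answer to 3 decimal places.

Per-class recall (TP/(TP+FN)):
  0: TP=112, FN=59+55=114 → 112/226 = 0.4956
  1: TP=107, FN=38+57=95 → 107/202 = 0.5297
  2: TP=141, FN=56+61=117 → 141/258 = 0.5465
Macro-recall = mean = (0.4956 + 0.5297 + 0.5465) / 3 = 0.524

0.524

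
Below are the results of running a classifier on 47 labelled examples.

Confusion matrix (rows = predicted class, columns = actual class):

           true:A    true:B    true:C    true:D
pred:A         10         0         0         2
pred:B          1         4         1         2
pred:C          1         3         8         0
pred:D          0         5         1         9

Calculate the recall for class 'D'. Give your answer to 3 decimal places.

Take TP from the diagonal, FP from the rest of the 'D' prediction marginal, FN from the rest of the 'D' actual marginal.
recall = TP/(TP+FN).
D: TP=9, FN=2+2+0=4 → 9/13 = 0.6923

0.692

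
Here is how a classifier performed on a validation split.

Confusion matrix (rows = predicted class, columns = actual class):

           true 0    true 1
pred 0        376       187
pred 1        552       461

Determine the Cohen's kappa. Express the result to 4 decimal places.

0.1075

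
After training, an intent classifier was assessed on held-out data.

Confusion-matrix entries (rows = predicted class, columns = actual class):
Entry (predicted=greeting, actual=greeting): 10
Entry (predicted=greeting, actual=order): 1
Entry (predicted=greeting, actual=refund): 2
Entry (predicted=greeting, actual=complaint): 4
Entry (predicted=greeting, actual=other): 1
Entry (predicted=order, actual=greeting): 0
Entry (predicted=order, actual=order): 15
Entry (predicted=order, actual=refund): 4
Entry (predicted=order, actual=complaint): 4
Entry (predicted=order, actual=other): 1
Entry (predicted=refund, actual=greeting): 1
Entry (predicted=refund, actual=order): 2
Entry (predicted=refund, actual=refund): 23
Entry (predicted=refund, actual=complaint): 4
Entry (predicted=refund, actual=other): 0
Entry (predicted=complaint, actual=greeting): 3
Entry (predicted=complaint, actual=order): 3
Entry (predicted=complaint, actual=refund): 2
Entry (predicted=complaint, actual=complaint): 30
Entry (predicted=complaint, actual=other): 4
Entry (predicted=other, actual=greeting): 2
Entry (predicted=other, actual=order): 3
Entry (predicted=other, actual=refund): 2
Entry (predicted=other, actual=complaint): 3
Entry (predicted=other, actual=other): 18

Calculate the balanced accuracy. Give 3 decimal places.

Balanced accuracy = mean of per-class recall.
  greeting: recall = 10/16 = 0.6250
  order: recall = 15/24 = 0.6250
  refund: recall = 23/33 = 0.6970
  complaint: recall = 30/45 = 0.6667
  other: recall = 18/24 = 0.7500
Mean = (0.6250 + 0.6250 + 0.6970 + 0.6667 + 0.7500) / 5 = 0.673

0.673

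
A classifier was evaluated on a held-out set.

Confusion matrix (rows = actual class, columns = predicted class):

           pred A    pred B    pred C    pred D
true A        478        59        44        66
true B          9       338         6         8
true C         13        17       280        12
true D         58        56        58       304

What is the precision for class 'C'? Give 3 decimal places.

0.722

One-vs-rest for 'C': TP = diagonal; FP = other classes predicted 'C'; FN = 'C' predicted as other.
precision = TP/(TP+FP).
C: TP=280, FP=44+6+58=108 → 280/388 = 0.7216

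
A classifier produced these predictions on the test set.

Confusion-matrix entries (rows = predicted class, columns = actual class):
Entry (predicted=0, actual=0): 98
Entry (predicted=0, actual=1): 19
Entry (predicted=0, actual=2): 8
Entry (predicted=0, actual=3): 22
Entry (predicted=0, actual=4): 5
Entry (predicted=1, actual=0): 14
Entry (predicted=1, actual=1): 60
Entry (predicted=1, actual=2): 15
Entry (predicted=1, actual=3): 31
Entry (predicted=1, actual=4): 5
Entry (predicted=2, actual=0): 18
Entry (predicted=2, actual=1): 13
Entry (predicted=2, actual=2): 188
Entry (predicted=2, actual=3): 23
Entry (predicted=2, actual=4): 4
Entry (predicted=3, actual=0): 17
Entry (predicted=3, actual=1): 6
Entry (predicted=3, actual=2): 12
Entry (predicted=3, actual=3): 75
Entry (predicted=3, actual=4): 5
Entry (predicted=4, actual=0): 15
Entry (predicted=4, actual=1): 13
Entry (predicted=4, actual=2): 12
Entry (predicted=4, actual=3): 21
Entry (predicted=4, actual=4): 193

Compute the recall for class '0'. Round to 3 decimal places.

0.605

Take TP from the diagonal, FP from the rest of the '0' prediction marginal, FN from the rest of the '0' actual marginal.
recall = TP/(TP+FN).
0: TP=98, FN=14+18+17+15=64 → 98/162 = 0.6049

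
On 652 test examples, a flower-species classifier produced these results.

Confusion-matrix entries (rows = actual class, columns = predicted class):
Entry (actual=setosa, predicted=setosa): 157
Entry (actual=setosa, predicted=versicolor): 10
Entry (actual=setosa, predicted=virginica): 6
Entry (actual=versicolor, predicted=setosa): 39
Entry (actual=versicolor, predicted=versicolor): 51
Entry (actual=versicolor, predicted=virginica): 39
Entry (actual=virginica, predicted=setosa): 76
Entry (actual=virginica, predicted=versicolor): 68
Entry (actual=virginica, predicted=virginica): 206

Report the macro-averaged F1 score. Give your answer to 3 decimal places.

0.595

Per-class F1 score (2·TP/(2·TP+FP+FN)):
  setosa: TP=157, FP=39+76=115, FN=10+6=16 → 314/445 = 0.7056
  versicolor: TP=51, FP=10+68=78, FN=39+39=78 → 102/258 = 0.3953
  virginica: TP=206, FP=6+39=45, FN=76+68=144 → 412/601 = 0.6855
Macro-F1 score = mean = (0.7056 + 0.3953 + 0.6855) / 3 = 0.595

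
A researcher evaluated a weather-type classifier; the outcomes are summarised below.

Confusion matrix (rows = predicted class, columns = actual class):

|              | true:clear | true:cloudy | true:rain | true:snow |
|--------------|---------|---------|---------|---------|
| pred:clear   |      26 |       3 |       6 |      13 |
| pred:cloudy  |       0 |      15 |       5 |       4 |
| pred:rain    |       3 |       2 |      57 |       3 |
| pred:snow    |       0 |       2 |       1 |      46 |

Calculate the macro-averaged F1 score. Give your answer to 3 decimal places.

Per-class F1 score (2·TP/(2·TP+FP+FN)):
  clear: TP=26, FP=3+6+13=22, FN=0+3+0=3 → 52/77 = 0.6753
  cloudy: TP=15, FP=0+5+4=9, FN=3+2+2=7 → 30/46 = 0.6522
  rain: TP=57, FP=3+2+3=8, FN=6+5+1=12 → 114/134 = 0.8507
  snow: TP=46, FP=0+2+1=3, FN=13+4+3=20 → 92/115 = 0.8000
Macro-F1 score = mean = (0.6753 + 0.6522 + 0.8507 + 0.8000) / 4 = 0.745

0.745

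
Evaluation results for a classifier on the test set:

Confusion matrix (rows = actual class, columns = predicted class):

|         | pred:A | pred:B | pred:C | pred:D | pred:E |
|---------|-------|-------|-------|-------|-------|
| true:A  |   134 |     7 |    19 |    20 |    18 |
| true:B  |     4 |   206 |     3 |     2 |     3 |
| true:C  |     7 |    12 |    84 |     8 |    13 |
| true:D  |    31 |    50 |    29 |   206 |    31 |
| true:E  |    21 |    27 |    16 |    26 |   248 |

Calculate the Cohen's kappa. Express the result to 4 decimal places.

Observed agreement pₒ = trace/N = 878/1225 = 0.71673
Expected agreement pₑ = Σ (rowᵢ·colᵢ)/N² = (198·197 + 218·302 + 124·151 + 347·262 + 338·313)/1225² = 0.21343
κ = (pₒ − pₑ)/(1 − pₑ) = (0.71673 − 0.21343)/(1 − 0.21343) = 0.6399

0.6399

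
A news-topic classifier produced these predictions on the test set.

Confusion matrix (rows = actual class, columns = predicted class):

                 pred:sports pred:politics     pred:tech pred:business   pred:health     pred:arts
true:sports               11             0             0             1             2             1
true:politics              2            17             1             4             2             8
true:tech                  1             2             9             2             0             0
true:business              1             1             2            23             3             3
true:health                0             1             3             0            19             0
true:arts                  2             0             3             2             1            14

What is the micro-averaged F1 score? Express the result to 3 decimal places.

Micro-averaging pools counts across classes: ΣTP=93, ΣFP=48, ΣFN=48.
Micro-F1 score = 2·TP/(2·TP+FP+FN) on pooled counts = 0.660 (equals overall accuracy in single-label multiclass).

0.660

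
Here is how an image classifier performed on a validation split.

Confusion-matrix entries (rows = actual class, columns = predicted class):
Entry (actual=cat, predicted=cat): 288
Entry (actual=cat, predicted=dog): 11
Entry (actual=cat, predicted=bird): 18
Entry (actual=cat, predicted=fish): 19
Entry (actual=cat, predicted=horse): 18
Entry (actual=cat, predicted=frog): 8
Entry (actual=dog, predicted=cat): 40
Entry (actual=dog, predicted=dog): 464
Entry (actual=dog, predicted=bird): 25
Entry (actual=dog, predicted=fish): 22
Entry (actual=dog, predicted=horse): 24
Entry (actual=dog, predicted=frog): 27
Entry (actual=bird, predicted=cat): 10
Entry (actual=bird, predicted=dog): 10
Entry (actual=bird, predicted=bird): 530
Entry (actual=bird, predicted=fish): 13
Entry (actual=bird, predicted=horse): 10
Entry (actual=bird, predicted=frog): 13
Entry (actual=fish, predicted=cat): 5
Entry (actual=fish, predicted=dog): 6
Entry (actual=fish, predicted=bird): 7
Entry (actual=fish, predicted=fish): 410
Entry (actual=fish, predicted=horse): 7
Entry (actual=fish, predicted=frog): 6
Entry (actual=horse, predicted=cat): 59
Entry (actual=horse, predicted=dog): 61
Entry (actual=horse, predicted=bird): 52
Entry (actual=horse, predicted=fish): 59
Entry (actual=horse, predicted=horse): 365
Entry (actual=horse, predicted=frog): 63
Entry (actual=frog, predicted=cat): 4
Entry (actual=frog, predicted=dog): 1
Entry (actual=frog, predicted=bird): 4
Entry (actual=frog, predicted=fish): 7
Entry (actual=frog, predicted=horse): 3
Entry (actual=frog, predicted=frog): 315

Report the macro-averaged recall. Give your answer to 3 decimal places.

0.816

Per-class recall (TP/(TP+FN)):
  cat: TP=288, FN=11+18+19+18+8=74 → 288/362 = 0.7956
  dog: TP=464, FN=40+25+22+24+27=138 → 464/602 = 0.7708
  bird: TP=530, FN=10+10+13+10+13=56 → 530/586 = 0.9044
  fish: TP=410, FN=5+6+7+7+6=31 → 410/441 = 0.9297
  horse: TP=365, FN=59+61+52+59+63=294 → 365/659 = 0.5539
  frog: TP=315, FN=4+1+4+7+3=19 → 315/334 = 0.9431
Macro-recall = mean = (0.7956 + 0.7708 + 0.9044 + 0.9297 + 0.5539 + 0.9431) / 6 = 0.816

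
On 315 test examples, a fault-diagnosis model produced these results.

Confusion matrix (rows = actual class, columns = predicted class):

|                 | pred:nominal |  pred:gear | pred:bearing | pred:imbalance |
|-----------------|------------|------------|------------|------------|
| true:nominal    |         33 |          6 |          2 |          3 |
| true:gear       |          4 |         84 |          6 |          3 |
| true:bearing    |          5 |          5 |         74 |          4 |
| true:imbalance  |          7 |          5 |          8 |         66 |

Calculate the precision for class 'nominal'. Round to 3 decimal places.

0.673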